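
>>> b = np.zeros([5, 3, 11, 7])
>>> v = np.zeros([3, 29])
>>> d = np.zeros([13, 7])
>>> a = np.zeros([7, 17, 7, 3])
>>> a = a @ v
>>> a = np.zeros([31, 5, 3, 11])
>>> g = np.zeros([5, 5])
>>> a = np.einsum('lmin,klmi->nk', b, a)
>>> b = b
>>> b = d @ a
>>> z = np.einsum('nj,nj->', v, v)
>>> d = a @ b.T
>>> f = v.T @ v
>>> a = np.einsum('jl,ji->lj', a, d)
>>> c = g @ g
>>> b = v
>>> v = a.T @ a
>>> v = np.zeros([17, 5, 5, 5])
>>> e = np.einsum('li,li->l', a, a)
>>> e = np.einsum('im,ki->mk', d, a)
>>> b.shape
(3, 29)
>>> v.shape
(17, 5, 5, 5)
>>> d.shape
(7, 13)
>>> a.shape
(31, 7)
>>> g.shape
(5, 5)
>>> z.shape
()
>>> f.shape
(29, 29)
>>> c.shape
(5, 5)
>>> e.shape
(13, 31)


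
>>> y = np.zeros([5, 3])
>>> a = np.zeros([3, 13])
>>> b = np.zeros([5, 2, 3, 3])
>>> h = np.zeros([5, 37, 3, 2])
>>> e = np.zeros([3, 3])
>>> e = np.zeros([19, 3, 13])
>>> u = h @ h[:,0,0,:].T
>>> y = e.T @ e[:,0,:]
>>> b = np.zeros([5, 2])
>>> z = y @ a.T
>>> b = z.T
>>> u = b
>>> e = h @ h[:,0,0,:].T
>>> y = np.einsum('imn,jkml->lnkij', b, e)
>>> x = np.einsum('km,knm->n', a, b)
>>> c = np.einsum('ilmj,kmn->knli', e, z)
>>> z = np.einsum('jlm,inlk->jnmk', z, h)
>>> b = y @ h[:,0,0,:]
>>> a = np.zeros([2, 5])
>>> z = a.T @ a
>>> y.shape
(5, 13, 37, 3, 5)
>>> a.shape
(2, 5)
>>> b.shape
(5, 13, 37, 3, 2)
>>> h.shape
(5, 37, 3, 2)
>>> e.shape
(5, 37, 3, 5)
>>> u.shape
(3, 3, 13)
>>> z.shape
(5, 5)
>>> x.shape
(3,)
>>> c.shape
(13, 3, 37, 5)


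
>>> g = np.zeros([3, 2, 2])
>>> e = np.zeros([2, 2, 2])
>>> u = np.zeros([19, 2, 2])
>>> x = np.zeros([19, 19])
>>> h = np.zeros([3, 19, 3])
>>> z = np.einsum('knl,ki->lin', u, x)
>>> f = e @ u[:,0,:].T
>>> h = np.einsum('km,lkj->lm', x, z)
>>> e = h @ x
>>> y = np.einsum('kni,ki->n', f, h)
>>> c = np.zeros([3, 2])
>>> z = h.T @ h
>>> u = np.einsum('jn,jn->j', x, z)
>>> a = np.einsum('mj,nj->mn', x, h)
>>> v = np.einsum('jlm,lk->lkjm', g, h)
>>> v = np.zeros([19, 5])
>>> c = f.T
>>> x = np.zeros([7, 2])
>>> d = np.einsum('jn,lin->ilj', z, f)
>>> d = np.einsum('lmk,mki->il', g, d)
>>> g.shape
(3, 2, 2)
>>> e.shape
(2, 19)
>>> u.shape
(19,)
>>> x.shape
(7, 2)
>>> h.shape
(2, 19)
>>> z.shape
(19, 19)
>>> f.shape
(2, 2, 19)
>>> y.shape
(2,)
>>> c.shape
(19, 2, 2)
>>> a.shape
(19, 2)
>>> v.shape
(19, 5)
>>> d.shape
(19, 3)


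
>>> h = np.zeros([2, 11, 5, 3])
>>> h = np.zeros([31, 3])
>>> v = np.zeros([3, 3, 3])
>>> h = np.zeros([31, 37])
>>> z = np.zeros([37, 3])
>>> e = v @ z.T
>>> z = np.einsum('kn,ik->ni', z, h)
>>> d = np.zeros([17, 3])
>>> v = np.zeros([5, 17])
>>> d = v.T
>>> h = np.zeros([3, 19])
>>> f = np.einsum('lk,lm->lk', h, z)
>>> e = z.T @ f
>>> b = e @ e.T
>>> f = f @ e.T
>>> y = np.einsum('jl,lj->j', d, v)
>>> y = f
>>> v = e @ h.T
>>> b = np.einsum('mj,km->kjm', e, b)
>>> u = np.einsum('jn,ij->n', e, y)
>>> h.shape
(3, 19)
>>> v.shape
(31, 3)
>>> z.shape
(3, 31)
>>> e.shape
(31, 19)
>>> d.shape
(17, 5)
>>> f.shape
(3, 31)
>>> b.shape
(31, 19, 31)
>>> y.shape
(3, 31)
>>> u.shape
(19,)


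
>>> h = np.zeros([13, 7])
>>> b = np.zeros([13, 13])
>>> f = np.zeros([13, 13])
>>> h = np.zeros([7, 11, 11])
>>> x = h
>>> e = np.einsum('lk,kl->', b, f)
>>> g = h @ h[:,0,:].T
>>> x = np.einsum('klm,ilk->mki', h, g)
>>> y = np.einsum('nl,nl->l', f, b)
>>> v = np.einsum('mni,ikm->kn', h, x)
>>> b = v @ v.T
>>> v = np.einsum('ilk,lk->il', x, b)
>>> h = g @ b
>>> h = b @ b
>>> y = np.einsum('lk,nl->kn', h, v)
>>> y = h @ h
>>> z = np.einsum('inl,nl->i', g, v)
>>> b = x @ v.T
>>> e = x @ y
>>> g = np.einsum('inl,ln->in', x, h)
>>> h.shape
(7, 7)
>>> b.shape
(11, 7, 11)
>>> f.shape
(13, 13)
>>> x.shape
(11, 7, 7)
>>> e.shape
(11, 7, 7)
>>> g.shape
(11, 7)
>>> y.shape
(7, 7)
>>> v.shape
(11, 7)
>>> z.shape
(7,)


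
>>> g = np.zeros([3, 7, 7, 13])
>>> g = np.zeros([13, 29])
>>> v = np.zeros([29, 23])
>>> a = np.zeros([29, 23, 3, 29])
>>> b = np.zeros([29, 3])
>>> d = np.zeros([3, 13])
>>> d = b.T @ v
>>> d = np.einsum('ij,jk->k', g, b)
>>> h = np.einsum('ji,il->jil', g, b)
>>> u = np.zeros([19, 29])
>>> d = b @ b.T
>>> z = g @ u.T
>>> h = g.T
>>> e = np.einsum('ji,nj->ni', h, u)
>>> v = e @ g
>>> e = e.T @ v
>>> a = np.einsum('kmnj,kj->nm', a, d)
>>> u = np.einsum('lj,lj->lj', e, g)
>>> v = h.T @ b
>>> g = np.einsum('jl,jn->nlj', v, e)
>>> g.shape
(29, 3, 13)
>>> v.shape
(13, 3)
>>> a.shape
(3, 23)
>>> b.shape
(29, 3)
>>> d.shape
(29, 29)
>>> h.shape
(29, 13)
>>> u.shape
(13, 29)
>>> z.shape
(13, 19)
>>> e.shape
(13, 29)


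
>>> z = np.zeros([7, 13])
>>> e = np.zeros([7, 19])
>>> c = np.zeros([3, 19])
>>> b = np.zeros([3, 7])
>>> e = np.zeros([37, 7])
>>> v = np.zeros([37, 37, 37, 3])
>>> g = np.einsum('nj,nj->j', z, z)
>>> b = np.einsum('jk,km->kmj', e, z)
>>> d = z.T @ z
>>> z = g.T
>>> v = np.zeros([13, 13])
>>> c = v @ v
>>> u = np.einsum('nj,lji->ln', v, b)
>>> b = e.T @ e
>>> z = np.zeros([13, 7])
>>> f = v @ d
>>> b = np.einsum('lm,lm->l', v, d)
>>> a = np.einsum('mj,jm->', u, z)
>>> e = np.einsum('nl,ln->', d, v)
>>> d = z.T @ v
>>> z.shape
(13, 7)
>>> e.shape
()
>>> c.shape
(13, 13)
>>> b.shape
(13,)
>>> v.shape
(13, 13)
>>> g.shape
(13,)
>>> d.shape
(7, 13)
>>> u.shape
(7, 13)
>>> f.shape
(13, 13)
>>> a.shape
()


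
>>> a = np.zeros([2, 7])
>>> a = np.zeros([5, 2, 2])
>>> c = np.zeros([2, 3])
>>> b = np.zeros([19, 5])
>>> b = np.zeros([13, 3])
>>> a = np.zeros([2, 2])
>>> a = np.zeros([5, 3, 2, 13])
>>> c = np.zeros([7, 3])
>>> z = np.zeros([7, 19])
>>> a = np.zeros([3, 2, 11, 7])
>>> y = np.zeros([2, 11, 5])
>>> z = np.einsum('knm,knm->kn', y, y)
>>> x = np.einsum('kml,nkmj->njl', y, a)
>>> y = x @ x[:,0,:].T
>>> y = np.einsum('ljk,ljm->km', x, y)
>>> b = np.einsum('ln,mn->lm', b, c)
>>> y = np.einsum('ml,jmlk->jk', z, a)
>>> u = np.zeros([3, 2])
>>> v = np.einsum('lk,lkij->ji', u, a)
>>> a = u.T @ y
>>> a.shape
(2, 7)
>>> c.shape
(7, 3)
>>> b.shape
(13, 7)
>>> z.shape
(2, 11)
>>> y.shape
(3, 7)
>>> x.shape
(3, 7, 5)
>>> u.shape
(3, 2)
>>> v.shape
(7, 11)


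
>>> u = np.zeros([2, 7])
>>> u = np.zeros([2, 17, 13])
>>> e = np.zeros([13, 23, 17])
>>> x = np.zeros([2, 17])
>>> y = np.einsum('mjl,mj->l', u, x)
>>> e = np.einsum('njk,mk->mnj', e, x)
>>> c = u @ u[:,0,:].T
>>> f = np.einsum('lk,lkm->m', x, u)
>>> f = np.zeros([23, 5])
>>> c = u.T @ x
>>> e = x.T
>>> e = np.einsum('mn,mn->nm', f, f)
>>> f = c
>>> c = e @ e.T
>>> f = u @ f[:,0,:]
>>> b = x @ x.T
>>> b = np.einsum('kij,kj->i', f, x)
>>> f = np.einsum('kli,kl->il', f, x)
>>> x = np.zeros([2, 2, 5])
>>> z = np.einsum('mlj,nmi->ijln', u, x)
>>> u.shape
(2, 17, 13)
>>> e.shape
(5, 23)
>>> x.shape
(2, 2, 5)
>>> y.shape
(13,)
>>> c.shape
(5, 5)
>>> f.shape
(17, 17)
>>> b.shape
(17,)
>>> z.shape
(5, 13, 17, 2)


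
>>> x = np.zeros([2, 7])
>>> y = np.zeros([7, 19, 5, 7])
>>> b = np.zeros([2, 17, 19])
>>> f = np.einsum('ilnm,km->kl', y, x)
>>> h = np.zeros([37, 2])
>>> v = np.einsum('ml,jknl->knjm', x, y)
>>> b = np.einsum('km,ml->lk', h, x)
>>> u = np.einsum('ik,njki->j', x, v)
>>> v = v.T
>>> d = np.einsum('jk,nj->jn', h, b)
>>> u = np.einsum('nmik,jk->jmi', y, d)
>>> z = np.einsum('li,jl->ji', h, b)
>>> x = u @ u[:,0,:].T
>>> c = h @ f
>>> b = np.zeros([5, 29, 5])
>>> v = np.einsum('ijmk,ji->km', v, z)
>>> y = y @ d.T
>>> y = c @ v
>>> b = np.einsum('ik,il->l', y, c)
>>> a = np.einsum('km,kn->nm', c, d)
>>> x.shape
(37, 19, 37)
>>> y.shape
(37, 5)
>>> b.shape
(19,)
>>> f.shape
(2, 19)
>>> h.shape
(37, 2)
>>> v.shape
(19, 5)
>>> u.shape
(37, 19, 5)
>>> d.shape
(37, 7)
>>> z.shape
(7, 2)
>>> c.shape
(37, 19)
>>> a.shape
(7, 19)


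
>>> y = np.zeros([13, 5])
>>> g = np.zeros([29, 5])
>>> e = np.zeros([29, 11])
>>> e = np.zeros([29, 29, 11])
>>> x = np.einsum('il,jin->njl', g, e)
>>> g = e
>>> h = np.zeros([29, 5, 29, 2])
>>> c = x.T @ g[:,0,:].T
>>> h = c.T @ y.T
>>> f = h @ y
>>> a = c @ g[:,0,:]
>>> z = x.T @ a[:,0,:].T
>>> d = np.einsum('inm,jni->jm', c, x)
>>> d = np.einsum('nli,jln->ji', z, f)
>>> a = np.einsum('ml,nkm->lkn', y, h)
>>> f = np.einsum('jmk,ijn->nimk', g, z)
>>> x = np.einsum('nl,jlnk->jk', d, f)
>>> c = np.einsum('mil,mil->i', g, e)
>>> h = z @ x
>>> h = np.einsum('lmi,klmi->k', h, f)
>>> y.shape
(13, 5)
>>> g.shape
(29, 29, 11)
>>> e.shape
(29, 29, 11)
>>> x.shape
(5, 11)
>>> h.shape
(5,)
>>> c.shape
(29,)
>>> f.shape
(5, 5, 29, 11)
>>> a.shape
(5, 29, 29)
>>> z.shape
(5, 29, 5)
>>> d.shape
(29, 5)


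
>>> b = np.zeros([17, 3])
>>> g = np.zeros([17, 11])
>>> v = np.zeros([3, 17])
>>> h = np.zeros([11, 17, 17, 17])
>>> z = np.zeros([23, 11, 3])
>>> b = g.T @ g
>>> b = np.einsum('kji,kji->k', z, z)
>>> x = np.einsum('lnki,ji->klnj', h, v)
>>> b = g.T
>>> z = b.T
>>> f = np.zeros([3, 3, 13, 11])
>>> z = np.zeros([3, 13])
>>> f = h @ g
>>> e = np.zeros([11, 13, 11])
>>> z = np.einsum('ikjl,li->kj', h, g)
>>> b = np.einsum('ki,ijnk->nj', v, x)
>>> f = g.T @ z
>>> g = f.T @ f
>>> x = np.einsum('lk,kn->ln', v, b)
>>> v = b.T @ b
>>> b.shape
(17, 11)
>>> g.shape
(17, 17)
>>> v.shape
(11, 11)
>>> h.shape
(11, 17, 17, 17)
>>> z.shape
(17, 17)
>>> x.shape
(3, 11)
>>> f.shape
(11, 17)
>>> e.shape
(11, 13, 11)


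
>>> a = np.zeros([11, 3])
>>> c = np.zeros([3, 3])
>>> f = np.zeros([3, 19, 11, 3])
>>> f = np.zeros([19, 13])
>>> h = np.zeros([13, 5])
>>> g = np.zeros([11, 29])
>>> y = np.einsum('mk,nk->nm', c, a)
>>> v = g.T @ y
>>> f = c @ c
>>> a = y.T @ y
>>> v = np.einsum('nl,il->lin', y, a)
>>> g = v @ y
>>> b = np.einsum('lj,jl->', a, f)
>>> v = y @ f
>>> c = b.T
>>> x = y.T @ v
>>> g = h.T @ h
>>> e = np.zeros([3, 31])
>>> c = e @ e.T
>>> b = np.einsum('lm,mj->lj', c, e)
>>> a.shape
(3, 3)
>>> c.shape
(3, 3)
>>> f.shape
(3, 3)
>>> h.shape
(13, 5)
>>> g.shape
(5, 5)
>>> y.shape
(11, 3)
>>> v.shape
(11, 3)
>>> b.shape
(3, 31)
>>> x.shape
(3, 3)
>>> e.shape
(3, 31)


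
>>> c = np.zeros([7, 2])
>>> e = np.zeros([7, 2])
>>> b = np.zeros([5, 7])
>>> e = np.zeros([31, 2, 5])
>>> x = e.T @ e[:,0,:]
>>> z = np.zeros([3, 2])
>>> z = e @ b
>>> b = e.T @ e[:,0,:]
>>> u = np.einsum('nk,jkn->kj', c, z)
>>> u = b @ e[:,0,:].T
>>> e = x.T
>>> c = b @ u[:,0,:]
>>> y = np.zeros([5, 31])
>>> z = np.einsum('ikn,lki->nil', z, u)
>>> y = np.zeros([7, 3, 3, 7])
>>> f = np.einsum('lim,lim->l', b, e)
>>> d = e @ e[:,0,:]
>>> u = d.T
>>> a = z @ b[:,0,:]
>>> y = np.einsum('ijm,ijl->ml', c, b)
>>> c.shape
(5, 2, 31)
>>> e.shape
(5, 2, 5)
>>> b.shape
(5, 2, 5)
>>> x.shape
(5, 2, 5)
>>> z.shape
(7, 31, 5)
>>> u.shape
(5, 2, 5)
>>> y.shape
(31, 5)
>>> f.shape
(5,)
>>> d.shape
(5, 2, 5)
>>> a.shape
(7, 31, 5)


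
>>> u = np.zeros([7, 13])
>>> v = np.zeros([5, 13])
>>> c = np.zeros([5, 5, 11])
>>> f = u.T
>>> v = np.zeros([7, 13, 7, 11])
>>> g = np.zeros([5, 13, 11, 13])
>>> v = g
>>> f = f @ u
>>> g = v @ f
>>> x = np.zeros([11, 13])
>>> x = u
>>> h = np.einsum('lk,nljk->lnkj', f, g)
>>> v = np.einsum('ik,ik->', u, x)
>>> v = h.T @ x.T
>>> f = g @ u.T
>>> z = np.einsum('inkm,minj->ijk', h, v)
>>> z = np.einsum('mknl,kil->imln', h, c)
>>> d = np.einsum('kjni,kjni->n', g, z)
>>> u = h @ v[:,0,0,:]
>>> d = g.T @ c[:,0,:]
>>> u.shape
(13, 5, 13, 7)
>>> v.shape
(11, 13, 5, 7)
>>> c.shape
(5, 5, 11)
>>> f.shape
(5, 13, 11, 7)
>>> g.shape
(5, 13, 11, 13)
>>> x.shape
(7, 13)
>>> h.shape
(13, 5, 13, 11)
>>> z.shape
(5, 13, 11, 13)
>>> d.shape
(13, 11, 13, 11)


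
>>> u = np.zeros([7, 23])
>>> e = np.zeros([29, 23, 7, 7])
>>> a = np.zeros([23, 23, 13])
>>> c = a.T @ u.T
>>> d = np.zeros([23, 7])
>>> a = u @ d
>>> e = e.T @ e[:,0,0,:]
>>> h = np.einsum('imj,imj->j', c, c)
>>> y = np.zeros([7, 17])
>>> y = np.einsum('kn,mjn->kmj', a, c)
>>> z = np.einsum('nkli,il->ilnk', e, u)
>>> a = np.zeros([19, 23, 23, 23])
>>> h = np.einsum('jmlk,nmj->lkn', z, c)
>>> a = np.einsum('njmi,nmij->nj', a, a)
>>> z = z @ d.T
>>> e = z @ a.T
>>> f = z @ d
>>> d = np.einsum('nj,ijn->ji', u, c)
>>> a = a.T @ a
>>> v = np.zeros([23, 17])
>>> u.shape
(7, 23)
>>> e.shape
(7, 23, 7, 19)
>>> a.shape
(23, 23)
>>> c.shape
(13, 23, 7)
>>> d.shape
(23, 13)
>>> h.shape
(7, 7, 13)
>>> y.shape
(7, 13, 23)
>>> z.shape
(7, 23, 7, 23)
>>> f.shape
(7, 23, 7, 7)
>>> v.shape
(23, 17)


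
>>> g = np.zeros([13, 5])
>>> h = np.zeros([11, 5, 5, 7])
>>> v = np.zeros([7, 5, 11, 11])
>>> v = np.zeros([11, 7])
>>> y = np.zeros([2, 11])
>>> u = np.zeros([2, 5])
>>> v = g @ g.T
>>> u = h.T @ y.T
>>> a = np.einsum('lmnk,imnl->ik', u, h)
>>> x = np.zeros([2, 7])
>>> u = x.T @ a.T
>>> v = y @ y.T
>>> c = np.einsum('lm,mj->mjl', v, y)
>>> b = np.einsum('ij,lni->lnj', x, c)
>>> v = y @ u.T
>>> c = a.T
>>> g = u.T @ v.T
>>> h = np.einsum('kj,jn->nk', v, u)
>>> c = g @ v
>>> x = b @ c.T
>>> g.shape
(11, 2)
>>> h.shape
(11, 2)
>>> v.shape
(2, 7)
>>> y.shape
(2, 11)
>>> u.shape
(7, 11)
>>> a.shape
(11, 2)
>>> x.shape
(2, 11, 11)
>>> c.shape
(11, 7)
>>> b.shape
(2, 11, 7)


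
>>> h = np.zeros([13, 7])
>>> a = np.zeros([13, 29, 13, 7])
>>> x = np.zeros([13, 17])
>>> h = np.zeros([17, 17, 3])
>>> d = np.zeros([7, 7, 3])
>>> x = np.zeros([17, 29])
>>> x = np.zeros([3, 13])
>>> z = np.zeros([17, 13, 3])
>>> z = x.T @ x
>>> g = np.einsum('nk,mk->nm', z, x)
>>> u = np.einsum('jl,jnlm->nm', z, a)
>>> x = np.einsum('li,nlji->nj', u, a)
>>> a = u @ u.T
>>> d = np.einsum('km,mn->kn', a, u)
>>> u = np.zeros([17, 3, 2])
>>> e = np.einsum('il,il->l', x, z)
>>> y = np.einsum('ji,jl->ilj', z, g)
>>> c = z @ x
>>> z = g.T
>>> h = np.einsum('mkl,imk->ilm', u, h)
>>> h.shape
(17, 2, 17)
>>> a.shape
(29, 29)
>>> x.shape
(13, 13)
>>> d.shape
(29, 7)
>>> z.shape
(3, 13)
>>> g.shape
(13, 3)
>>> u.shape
(17, 3, 2)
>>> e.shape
(13,)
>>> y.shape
(13, 3, 13)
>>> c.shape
(13, 13)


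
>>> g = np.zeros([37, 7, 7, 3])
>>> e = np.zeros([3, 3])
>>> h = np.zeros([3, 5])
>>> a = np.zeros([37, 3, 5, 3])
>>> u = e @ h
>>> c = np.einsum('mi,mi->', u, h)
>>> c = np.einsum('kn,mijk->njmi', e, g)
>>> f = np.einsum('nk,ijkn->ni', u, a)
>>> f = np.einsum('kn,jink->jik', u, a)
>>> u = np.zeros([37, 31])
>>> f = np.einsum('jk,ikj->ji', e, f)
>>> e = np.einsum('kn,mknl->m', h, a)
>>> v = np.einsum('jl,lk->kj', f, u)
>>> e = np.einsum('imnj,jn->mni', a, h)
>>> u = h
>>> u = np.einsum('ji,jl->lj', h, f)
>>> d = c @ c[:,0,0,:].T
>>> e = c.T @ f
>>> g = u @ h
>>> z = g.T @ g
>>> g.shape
(37, 5)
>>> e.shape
(7, 37, 7, 37)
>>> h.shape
(3, 5)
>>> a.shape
(37, 3, 5, 3)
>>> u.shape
(37, 3)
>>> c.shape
(3, 7, 37, 7)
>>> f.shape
(3, 37)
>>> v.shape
(31, 3)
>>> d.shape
(3, 7, 37, 3)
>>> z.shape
(5, 5)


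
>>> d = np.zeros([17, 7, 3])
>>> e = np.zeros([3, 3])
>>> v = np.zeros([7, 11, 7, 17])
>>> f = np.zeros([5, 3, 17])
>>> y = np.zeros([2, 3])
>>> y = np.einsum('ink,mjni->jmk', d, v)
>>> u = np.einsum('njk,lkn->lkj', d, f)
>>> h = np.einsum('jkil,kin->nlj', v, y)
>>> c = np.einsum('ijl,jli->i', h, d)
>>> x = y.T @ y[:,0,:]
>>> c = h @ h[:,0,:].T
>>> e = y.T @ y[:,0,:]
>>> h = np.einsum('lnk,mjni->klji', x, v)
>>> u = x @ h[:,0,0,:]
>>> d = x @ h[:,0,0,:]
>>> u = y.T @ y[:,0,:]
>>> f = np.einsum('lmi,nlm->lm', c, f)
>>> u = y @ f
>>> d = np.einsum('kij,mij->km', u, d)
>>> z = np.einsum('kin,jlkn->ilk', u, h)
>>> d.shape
(11, 3)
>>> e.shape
(3, 7, 3)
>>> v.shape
(7, 11, 7, 17)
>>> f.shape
(3, 17)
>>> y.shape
(11, 7, 3)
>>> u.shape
(11, 7, 17)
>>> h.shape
(3, 3, 11, 17)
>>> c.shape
(3, 17, 3)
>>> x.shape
(3, 7, 3)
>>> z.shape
(7, 3, 11)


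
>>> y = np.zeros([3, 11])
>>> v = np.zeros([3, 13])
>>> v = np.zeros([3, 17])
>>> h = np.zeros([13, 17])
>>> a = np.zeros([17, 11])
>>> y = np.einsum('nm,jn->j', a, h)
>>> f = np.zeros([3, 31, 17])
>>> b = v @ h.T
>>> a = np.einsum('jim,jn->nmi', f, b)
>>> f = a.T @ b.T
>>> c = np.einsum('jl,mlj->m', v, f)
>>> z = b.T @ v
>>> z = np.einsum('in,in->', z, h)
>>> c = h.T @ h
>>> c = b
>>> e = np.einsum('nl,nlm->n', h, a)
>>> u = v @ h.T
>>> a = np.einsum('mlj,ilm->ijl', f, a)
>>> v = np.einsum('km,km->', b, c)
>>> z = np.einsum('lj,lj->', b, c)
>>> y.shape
(13,)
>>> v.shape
()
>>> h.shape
(13, 17)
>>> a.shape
(13, 3, 17)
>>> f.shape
(31, 17, 3)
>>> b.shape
(3, 13)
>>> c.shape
(3, 13)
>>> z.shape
()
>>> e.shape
(13,)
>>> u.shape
(3, 13)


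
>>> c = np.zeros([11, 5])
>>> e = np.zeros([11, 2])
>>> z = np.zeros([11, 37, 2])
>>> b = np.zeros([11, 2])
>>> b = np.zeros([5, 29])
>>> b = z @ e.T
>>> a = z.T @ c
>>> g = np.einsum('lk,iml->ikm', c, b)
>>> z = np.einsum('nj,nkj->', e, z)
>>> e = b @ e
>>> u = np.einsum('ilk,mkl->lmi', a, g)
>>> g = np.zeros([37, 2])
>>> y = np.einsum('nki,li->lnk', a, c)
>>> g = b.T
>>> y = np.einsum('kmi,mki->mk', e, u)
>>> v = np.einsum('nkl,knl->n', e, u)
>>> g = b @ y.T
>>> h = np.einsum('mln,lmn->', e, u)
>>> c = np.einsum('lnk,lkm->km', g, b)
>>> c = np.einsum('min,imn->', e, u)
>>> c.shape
()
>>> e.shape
(11, 37, 2)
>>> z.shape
()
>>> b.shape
(11, 37, 11)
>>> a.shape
(2, 37, 5)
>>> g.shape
(11, 37, 37)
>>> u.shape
(37, 11, 2)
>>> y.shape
(37, 11)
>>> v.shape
(11,)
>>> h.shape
()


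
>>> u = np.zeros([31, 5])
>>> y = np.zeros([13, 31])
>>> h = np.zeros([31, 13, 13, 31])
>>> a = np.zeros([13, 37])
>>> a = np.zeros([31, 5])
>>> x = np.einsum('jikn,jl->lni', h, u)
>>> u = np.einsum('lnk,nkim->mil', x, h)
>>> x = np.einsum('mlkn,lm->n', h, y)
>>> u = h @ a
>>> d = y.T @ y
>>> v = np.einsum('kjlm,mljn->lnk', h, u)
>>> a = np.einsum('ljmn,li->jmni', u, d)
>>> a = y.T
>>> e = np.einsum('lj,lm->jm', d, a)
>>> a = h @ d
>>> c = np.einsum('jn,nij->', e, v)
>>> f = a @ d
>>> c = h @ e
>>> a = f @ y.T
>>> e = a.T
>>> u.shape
(31, 13, 13, 5)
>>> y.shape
(13, 31)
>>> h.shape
(31, 13, 13, 31)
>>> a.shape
(31, 13, 13, 13)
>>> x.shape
(31,)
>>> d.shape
(31, 31)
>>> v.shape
(13, 5, 31)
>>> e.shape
(13, 13, 13, 31)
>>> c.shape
(31, 13, 13, 13)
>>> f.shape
(31, 13, 13, 31)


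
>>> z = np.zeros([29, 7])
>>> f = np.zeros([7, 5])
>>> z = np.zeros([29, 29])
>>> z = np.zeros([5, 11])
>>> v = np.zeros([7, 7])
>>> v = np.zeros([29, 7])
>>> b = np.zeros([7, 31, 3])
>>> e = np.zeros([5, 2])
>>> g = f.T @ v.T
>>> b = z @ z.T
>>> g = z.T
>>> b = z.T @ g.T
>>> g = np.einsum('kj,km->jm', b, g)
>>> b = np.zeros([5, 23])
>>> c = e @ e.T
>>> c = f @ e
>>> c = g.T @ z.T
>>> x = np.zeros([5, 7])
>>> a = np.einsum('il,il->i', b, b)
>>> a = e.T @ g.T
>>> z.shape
(5, 11)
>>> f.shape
(7, 5)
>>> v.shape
(29, 7)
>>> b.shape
(5, 23)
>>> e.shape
(5, 2)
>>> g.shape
(11, 5)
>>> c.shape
(5, 5)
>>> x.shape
(5, 7)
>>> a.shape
(2, 11)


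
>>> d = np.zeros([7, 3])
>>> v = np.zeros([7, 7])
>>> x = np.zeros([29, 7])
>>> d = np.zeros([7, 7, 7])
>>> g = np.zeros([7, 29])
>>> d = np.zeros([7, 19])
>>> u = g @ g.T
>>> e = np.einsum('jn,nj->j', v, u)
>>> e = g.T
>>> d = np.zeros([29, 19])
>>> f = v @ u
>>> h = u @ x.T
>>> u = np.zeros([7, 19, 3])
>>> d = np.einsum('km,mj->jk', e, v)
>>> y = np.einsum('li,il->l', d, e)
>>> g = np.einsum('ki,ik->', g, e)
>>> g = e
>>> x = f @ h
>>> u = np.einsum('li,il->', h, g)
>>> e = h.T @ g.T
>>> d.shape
(7, 29)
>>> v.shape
(7, 7)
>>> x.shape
(7, 29)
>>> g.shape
(29, 7)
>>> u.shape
()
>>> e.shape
(29, 29)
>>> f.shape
(7, 7)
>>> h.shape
(7, 29)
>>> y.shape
(7,)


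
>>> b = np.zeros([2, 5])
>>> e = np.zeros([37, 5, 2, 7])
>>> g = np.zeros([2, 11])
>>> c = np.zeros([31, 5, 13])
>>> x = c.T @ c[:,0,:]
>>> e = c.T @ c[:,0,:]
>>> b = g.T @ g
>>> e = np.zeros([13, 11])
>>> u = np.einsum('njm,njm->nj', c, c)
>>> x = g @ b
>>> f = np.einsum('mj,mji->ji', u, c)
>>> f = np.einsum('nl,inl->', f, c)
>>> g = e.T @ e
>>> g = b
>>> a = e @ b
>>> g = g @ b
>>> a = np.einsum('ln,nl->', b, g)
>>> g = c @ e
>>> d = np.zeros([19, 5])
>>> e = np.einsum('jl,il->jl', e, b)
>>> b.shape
(11, 11)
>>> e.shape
(13, 11)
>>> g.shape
(31, 5, 11)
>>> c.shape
(31, 5, 13)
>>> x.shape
(2, 11)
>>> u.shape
(31, 5)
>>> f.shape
()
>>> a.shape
()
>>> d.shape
(19, 5)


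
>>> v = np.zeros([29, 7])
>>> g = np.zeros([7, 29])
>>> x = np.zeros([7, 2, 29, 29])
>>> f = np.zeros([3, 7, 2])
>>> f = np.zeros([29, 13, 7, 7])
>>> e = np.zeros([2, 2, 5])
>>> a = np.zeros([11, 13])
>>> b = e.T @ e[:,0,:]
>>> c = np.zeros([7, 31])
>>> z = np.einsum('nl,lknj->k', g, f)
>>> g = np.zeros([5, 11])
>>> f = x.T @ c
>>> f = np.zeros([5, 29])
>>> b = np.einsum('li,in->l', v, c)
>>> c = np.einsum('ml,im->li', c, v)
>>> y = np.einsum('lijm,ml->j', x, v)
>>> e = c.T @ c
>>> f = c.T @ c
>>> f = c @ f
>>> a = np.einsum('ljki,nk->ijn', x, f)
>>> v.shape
(29, 7)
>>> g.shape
(5, 11)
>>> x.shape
(7, 2, 29, 29)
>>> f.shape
(31, 29)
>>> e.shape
(29, 29)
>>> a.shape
(29, 2, 31)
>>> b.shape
(29,)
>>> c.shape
(31, 29)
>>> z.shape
(13,)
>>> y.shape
(29,)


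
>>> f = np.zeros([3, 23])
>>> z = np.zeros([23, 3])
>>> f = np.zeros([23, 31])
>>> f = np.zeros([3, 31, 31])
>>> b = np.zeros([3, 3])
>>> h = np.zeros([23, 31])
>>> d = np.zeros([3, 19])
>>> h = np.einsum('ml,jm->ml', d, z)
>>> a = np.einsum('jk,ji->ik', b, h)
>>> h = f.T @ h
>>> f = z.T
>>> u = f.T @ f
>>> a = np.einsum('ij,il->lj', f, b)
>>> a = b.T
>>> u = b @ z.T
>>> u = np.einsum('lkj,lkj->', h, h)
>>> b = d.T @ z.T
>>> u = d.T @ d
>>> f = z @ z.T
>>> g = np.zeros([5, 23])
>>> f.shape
(23, 23)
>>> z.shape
(23, 3)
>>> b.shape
(19, 23)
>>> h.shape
(31, 31, 19)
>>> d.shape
(3, 19)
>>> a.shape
(3, 3)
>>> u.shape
(19, 19)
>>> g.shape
(5, 23)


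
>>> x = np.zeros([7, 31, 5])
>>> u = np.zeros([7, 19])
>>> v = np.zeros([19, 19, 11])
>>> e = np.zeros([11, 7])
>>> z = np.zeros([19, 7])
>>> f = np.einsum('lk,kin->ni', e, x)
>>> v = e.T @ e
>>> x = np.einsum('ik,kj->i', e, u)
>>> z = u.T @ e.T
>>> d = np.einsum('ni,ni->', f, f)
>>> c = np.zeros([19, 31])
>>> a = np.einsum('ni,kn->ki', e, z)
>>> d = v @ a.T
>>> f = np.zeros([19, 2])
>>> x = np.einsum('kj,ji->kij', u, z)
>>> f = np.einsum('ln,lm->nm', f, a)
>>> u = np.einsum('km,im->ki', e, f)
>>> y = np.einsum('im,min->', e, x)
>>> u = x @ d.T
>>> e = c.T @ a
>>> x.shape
(7, 11, 19)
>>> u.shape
(7, 11, 7)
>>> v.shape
(7, 7)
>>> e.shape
(31, 7)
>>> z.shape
(19, 11)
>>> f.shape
(2, 7)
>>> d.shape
(7, 19)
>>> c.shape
(19, 31)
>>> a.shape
(19, 7)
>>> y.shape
()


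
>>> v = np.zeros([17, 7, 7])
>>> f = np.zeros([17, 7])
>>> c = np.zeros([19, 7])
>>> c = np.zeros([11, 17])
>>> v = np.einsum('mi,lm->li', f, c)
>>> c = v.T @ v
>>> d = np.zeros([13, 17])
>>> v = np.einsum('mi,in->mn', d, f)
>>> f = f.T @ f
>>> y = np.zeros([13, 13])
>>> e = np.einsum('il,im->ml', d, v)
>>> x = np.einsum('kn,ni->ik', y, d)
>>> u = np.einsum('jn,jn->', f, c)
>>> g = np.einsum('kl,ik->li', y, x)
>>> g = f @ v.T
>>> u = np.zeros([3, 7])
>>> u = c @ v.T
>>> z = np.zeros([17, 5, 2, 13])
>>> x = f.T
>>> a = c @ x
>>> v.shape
(13, 7)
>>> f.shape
(7, 7)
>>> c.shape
(7, 7)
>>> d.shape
(13, 17)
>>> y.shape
(13, 13)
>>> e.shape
(7, 17)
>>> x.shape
(7, 7)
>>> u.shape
(7, 13)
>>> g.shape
(7, 13)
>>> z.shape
(17, 5, 2, 13)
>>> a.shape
(7, 7)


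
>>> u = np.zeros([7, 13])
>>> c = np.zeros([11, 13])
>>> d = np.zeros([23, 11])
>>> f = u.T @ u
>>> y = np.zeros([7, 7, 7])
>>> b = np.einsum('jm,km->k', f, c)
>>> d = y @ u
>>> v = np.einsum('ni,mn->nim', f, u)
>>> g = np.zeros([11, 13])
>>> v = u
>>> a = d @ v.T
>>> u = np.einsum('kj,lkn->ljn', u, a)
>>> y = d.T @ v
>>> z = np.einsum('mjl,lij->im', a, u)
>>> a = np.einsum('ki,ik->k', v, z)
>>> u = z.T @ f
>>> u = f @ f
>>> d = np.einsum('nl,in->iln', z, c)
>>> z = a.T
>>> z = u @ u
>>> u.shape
(13, 13)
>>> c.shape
(11, 13)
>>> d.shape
(11, 7, 13)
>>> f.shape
(13, 13)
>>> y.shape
(13, 7, 13)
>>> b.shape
(11,)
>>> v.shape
(7, 13)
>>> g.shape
(11, 13)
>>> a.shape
(7,)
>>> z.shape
(13, 13)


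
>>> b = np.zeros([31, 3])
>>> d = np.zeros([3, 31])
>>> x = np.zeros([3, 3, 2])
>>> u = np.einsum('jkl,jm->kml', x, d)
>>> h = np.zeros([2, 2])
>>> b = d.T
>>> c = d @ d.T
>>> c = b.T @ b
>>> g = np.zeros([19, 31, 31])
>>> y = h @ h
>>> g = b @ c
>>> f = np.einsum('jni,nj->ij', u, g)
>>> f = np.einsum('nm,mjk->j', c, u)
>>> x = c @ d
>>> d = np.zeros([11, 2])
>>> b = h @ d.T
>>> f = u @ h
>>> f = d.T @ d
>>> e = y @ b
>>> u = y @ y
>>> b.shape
(2, 11)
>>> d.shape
(11, 2)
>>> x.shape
(3, 31)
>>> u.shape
(2, 2)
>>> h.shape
(2, 2)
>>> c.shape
(3, 3)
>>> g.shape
(31, 3)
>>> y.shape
(2, 2)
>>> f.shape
(2, 2)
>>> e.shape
(2, 11)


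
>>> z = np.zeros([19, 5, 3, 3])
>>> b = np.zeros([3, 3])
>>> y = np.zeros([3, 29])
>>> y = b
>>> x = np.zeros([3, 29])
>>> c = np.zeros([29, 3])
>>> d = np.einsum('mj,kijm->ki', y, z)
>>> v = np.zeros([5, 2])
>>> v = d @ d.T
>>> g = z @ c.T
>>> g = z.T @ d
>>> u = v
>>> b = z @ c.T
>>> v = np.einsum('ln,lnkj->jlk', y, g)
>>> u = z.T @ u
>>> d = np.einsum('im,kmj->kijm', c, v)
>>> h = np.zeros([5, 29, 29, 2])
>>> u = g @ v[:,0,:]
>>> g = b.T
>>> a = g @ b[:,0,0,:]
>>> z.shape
(19, 5, 3, 3)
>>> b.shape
(19, 5, 3, 29)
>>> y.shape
(3, 3)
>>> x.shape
(3, 29)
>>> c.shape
(29, 3)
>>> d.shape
(5, 29, 5, 3)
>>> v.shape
(5, 3, 5)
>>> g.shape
(29, 3, 5, 19)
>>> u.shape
(3, 3, 5, 5)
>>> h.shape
(5, 29, 29, 2)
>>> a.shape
(29, 3, 5, 29)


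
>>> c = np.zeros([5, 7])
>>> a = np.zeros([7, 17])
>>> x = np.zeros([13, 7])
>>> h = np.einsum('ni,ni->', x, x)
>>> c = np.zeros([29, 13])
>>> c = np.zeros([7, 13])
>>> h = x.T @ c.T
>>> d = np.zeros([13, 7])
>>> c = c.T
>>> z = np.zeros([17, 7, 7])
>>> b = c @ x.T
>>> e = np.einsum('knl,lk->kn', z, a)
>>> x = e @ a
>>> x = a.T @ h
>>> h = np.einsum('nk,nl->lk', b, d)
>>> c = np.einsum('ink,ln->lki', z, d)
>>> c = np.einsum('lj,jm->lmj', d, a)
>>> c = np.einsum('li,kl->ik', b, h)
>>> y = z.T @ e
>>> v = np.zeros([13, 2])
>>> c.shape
(13, 7)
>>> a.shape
(7, 17)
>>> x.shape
(17, 7)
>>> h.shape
(7, 13)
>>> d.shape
(13, 7)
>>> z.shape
(17, 7, 7)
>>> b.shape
(13, 13)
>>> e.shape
(17, 7)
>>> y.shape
(7, 7, 7)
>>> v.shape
(13, 2)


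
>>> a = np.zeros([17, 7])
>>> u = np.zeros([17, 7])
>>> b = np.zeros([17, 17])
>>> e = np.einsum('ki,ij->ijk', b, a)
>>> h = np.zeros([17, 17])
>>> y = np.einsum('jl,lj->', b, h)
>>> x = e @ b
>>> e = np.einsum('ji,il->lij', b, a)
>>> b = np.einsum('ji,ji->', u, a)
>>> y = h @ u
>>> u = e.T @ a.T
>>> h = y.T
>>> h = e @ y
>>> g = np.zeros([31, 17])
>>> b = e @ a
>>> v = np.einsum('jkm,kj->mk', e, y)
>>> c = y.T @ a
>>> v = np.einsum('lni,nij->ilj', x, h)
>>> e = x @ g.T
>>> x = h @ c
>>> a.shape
(17, 7)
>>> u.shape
(17, 17, 17)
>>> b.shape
(7, 17, 7)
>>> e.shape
(17, 7, 31)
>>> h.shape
(7, 17, 7)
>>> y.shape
(17, 7)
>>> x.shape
(7, 17, 7)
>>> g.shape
(31, 17)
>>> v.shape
(17, 17, 7)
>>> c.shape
(7, 7)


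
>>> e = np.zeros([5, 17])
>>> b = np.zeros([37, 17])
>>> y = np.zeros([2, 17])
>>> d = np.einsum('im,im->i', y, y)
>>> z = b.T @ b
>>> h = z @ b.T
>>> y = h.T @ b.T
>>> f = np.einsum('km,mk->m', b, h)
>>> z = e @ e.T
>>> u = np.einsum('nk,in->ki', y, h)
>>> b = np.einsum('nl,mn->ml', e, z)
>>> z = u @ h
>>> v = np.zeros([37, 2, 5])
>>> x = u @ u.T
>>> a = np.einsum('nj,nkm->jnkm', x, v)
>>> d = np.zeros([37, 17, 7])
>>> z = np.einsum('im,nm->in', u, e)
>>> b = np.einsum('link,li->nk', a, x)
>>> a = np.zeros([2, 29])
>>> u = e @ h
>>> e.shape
(5, 17)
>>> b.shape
(2, 5)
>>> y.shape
(37, 37)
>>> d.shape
(37, 17, 7)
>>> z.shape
(37, 5)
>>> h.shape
(17, 37)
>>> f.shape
(17,)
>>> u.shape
(5, 37)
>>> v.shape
(37, 2, 5)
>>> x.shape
(37, 37)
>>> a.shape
(2, 29)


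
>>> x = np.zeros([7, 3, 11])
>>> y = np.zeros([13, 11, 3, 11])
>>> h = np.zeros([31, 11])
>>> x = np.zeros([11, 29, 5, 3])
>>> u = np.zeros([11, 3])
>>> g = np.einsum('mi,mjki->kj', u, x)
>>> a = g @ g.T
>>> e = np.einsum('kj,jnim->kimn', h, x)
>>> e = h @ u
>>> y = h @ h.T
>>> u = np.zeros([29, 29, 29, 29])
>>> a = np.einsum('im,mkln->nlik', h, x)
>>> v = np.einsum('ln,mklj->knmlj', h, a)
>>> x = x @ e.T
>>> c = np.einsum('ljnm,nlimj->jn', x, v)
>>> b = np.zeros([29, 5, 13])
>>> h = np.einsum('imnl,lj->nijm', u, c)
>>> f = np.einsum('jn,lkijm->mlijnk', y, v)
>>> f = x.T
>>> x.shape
(11, 29, 5, 31)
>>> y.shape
(31, 31)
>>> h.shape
(29, 29, 5, 29)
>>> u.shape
(29, 29, 29, 29)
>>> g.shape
(5, 29)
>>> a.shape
(3, 5, 31, 29)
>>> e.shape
(31, 3)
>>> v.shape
(5, 11, 3, 31, 29)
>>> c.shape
(29, 5)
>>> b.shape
(29, 5, 13)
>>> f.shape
(31, 5, 29, 11)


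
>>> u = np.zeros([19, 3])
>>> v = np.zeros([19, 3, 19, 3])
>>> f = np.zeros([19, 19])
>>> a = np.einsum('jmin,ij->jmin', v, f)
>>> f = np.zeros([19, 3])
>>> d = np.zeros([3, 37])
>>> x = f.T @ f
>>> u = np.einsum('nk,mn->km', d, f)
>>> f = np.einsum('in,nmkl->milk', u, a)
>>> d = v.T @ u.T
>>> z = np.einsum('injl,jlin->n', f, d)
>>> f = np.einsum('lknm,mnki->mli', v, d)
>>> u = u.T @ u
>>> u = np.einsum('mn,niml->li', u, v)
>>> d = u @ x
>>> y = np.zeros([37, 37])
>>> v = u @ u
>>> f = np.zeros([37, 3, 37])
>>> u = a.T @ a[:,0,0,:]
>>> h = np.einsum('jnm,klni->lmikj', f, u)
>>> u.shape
(3, 19, 3, 3)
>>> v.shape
(3, 3)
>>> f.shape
(37, 3, 37)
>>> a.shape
(19, 3, 19, 3)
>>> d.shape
(3, 3)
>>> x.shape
(3, 3)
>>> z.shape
(37,)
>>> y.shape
(37, 37)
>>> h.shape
(19, 37, 3, 3, 37)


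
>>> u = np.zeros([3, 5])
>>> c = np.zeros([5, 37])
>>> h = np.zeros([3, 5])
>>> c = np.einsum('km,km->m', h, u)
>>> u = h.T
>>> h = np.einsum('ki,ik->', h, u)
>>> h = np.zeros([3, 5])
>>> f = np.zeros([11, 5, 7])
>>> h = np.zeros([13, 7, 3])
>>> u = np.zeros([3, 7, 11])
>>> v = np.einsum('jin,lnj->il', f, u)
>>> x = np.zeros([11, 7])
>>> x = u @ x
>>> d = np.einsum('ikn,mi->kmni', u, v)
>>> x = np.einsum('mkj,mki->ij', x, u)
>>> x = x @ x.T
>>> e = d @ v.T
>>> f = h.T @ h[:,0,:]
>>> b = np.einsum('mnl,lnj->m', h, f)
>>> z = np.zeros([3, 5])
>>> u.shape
(3, 7, 11)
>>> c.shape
(5,)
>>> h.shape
(13, 7, 3)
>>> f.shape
(3, 7, 3)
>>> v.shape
(5, 3)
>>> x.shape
(11, 11)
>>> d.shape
(7, 5, 11, 3)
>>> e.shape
(7, 5, 11, 5)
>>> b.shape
(13,)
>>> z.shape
(3, 5)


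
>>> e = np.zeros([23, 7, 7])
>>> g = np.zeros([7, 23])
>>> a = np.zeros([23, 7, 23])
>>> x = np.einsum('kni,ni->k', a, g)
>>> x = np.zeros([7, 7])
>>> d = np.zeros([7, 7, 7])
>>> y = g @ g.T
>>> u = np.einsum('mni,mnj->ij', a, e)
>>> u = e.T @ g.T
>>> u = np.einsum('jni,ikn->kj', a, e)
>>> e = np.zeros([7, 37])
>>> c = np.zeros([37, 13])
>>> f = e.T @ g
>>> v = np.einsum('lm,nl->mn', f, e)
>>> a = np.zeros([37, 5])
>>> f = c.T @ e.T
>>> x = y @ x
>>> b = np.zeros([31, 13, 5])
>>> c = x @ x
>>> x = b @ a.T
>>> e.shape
(7, 37)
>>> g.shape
(7, 23)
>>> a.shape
(37, 5)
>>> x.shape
(31, 13, 37)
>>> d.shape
(7, 7, 7)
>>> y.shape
(7, 7)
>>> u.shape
(7, 23)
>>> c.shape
(7, 7)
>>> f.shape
(13, 7)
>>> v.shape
(23, 7)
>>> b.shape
(31, 13, 5)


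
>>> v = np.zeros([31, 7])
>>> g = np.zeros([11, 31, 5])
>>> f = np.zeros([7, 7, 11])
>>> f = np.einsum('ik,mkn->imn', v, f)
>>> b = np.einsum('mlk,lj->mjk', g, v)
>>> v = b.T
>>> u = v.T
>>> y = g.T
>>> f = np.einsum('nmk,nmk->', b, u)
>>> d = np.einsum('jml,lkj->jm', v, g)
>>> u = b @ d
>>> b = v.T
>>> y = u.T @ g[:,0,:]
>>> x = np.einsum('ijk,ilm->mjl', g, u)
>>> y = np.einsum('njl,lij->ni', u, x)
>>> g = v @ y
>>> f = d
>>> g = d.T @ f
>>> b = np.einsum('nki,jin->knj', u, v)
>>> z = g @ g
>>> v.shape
(5, 7, 11)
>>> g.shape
(7, 7)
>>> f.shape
(5, 7)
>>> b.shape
(7, 11, 5)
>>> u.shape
(11, 7, 7)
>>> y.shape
(11, 31)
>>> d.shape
(5, 7)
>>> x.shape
(7, 31, 7)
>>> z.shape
(7, 7)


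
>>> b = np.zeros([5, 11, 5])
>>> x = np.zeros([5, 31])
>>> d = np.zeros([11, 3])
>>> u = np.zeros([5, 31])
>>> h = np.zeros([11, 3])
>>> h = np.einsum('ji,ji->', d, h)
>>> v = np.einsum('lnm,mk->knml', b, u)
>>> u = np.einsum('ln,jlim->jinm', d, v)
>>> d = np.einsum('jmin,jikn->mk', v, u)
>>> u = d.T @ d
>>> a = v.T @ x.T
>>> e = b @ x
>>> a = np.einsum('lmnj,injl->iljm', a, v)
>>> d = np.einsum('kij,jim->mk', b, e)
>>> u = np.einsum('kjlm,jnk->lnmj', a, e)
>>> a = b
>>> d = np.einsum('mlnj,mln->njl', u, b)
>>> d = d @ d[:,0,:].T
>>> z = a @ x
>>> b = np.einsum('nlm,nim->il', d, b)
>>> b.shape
(11, 5)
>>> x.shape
(5, 31)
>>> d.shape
(5, 5, 5)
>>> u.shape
(5, 11, 5, 5)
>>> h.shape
()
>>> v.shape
(31, 11, 5, 5)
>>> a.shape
(5, 11, 5)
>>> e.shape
(5, 11, 31)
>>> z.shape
(5, 11, 31)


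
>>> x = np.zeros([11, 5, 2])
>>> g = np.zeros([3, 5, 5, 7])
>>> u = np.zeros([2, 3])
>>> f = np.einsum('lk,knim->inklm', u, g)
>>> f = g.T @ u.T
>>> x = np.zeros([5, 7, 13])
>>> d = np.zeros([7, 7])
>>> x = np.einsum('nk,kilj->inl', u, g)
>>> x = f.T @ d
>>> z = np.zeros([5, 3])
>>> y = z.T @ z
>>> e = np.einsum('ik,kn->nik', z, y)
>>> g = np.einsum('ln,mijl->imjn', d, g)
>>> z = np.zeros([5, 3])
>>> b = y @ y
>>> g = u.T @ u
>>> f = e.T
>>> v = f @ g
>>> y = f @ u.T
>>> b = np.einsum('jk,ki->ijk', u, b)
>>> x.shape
(2, 5, 5, 7)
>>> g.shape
(3, 3)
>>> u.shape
(2, 3)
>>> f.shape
(3, 5, 3)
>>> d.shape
(7, 7)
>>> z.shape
(5, 3)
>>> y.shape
(3, 5, 2)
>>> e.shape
(3, 5, 3)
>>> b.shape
(3, 2, 3)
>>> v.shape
(3, 5, 3)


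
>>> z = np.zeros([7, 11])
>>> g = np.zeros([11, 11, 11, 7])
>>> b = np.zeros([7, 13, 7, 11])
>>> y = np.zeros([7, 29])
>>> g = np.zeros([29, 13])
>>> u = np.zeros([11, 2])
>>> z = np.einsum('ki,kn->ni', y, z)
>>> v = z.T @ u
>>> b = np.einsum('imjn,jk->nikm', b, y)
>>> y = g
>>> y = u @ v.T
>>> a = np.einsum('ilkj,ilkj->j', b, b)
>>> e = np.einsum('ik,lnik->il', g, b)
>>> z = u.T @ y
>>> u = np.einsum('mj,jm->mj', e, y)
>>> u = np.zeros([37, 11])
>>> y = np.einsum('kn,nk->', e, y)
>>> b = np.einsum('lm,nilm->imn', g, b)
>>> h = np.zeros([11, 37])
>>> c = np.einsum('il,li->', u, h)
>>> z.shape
(2, 29)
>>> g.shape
(29, 13)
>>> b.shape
(7, 13, 11)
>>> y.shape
()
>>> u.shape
(37, 11)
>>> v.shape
(29, 2)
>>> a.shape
(13,)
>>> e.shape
(29, 11)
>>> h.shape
(11, 37)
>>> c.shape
()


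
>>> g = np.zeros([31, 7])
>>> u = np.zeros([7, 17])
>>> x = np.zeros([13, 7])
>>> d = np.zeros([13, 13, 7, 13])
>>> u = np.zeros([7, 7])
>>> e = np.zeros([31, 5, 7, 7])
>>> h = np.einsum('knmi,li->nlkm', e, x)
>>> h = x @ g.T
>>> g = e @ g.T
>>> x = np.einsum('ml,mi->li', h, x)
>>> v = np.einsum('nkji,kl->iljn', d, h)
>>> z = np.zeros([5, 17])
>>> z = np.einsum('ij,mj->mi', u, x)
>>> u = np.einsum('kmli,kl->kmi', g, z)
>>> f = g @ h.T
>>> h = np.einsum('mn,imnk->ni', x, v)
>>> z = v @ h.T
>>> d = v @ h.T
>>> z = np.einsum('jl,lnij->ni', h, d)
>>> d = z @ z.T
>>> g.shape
(31, 5, 7, 31)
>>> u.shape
(31, 5, 31)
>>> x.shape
(31, 7)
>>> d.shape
(31, 31)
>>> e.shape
(31, 5, 7, 7)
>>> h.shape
(7, 13)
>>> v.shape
(13, 31, 7, 13)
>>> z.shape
(31, 7)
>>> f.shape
(31, 5, 7, 13)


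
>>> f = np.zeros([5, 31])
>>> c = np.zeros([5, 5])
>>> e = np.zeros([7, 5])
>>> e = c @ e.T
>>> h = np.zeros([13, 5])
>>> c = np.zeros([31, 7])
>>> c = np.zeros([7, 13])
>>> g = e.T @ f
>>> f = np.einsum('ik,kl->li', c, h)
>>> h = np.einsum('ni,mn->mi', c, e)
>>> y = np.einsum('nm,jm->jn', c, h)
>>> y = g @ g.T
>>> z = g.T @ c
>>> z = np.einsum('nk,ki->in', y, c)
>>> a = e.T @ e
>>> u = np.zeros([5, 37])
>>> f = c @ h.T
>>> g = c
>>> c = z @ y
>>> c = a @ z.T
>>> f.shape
(7, 5)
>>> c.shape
(7, 13)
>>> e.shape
(5, 7)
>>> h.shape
(5, 13)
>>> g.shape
(7, 13)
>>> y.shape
(7, 7)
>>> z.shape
(13, 7)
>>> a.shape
(7, 7)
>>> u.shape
(5, 37)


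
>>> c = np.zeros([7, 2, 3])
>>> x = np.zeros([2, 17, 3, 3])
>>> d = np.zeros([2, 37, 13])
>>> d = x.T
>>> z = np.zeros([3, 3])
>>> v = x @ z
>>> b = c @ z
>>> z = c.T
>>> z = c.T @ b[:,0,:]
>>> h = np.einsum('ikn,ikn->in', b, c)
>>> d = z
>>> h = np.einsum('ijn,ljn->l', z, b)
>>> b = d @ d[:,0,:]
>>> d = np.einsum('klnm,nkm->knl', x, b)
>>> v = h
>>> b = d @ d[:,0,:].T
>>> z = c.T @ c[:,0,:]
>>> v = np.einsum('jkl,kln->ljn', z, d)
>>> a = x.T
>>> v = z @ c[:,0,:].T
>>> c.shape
(7, 2, 3)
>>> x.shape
(2, 17, 3, 3)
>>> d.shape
(2, 3, 17)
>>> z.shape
(3, 2, 3)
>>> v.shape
(3, 2, 7)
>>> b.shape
(2, 3, 2)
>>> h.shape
(7,)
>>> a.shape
(3, 3, 17, 2)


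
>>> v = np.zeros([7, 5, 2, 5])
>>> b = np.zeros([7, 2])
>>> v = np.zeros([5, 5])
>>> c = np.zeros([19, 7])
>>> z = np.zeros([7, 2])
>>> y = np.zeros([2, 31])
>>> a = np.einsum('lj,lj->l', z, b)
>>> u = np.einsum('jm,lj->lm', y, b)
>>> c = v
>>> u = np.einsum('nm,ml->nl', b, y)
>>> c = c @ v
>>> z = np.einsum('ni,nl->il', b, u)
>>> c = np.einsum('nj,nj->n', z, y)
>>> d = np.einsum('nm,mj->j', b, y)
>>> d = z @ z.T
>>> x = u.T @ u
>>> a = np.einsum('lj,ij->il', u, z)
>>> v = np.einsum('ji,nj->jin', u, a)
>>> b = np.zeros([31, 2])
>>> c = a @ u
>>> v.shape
(7, 31, 2)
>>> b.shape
(31, 2)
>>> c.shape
(2, 31)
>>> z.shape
(2, 31)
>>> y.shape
(2, 31)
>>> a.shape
(2, 7)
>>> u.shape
(7, 31)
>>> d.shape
(2, 2)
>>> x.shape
(31, 31)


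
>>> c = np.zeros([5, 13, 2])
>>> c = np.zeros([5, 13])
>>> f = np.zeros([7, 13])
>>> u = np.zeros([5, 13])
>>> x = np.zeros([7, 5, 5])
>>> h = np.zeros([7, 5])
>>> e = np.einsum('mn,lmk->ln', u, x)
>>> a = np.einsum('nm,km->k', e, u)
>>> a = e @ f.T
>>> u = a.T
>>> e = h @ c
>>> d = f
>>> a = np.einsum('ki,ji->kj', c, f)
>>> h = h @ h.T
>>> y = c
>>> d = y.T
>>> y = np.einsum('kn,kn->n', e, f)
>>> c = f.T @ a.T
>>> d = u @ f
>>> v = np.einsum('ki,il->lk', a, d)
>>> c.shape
(13, 5)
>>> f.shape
(7, 13)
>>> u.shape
(7, 7)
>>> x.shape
(7, 5, 5)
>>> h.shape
(7, 7)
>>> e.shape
(7, 13)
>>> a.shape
(5, 7)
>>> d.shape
(7, 13)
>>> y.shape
(13,)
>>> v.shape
(13, 5)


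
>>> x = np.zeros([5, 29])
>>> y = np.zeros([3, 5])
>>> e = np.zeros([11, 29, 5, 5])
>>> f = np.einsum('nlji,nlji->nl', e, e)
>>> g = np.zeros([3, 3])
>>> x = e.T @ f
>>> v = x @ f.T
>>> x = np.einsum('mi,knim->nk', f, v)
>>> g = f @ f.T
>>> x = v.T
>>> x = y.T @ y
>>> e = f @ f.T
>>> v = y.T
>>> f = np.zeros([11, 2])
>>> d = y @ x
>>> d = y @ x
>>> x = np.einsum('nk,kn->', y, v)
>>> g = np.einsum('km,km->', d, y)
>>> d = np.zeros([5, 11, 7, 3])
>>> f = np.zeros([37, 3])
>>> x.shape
()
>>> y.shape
(3, 5)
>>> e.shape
(11, 11)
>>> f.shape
(37, 3)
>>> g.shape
()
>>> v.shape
(5, 3)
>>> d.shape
(5, 11, 7, 3)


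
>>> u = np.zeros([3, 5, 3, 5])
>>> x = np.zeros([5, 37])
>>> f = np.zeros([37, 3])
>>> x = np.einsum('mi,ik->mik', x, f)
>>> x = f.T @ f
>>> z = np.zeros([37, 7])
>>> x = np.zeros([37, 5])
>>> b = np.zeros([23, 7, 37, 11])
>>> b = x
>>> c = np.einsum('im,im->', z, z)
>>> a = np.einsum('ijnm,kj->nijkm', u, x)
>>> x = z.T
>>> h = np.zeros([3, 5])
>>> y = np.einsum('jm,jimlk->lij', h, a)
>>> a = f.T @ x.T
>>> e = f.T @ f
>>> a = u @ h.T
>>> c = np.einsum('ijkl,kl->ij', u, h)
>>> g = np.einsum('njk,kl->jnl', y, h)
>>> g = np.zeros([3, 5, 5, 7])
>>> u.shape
(3, 5, 3, 5)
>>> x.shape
(7, 37)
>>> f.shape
(37, 3)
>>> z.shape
(37, 7)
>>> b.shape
(37, 5)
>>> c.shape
(3, 5)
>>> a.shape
(3, 5, 3, 3)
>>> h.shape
(3, 5)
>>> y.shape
(37, 3, 3)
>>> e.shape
(3, 3)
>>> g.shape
(3, 5, 5, 7)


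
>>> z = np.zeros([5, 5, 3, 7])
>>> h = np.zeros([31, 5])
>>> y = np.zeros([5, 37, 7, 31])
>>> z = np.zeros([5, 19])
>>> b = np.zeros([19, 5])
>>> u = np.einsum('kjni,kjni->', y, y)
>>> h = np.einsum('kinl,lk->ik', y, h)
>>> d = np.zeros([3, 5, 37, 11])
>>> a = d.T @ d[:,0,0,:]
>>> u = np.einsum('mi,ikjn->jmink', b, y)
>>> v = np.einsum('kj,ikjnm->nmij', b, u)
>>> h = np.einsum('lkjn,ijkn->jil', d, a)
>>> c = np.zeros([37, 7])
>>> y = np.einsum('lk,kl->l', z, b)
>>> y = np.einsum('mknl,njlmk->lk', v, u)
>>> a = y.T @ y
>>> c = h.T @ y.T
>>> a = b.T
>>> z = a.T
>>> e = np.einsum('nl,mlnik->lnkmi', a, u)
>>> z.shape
(19, 5)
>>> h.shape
(37, 11, 3)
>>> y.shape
(5, 37)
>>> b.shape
(19, 5)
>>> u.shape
(7, 19, 5, 31, 37)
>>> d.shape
(3, 5, 37, 11)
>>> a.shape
(5, 19)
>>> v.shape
(31, 37, 7, 5)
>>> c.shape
(3, 11, 5)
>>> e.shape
(19, 5, 37, 7, 31)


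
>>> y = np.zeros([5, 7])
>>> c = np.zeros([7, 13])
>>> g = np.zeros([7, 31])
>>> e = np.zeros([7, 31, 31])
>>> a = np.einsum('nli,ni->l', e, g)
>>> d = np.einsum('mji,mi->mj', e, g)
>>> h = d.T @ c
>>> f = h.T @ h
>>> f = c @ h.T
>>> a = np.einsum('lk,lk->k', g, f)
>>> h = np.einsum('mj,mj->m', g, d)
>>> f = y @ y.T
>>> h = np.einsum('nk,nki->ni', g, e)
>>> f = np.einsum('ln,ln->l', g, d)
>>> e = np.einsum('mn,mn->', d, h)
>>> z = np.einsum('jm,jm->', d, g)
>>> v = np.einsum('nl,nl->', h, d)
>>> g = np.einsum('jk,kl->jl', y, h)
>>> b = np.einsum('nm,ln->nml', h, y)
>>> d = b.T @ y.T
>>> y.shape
(5, 7)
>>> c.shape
(7, 13)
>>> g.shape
(5, 31)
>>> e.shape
()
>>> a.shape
(31,)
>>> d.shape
(5, 31, 5)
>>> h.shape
(7, 31)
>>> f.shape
(7,)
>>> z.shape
()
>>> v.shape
()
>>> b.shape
(7, 31, 5)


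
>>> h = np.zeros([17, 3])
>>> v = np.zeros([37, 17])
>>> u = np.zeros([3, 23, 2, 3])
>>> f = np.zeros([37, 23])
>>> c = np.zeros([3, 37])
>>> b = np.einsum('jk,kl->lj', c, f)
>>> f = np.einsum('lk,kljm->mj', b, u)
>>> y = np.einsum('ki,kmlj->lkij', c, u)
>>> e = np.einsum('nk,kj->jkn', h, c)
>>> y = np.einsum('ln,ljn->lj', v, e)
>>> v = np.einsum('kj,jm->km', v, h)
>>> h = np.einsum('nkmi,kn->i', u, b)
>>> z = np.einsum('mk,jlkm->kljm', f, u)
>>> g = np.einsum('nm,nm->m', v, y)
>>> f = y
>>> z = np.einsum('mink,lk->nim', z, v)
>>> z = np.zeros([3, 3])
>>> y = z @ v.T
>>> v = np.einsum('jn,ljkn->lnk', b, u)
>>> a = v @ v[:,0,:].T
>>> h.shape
(3,)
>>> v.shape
(3, 3, 2)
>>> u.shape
(3, 23, 2, 3)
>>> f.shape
(37, 3)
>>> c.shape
(3, 37)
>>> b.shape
(23, 3)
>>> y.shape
(3, 37)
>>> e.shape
(37, 3, 17)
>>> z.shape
(3, 3)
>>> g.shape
(3,)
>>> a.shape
(3, 3, 3)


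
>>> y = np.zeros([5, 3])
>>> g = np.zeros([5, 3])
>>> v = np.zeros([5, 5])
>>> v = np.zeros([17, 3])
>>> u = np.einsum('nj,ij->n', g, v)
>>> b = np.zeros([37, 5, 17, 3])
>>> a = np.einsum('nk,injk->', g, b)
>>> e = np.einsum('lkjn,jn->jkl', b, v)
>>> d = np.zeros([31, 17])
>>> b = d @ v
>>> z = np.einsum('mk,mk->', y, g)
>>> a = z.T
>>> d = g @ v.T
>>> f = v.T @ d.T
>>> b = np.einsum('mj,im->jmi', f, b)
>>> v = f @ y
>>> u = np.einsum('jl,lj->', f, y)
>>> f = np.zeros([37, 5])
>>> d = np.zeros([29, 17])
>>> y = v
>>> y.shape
(3, 3)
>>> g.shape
(5, 3)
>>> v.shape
(3, 3)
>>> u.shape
()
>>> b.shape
(5, 3, 31)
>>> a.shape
()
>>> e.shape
(17, 5, 37)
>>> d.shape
(29, 17)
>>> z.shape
()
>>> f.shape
(37, 5)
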